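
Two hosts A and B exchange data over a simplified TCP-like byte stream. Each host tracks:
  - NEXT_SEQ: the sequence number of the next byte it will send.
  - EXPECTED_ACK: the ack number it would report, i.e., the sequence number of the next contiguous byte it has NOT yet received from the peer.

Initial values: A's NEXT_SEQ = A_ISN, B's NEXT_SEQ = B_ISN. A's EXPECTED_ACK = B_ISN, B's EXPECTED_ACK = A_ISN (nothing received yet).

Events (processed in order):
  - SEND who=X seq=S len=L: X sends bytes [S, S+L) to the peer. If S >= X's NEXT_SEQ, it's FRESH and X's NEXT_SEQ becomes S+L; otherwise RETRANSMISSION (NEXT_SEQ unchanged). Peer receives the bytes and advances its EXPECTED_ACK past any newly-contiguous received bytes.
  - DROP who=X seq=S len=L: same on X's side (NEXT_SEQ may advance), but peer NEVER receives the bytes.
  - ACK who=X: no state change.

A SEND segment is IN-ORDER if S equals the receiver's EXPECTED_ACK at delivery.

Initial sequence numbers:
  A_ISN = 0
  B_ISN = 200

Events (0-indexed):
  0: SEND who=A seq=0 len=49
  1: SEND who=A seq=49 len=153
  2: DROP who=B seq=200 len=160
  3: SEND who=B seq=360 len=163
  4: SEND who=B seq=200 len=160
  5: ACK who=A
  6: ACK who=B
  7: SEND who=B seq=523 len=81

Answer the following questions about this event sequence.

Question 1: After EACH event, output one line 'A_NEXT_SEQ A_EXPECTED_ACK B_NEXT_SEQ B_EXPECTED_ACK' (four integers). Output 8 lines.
49 200 200 49
202 200 200 202
202 200 360 202
202 200 523 202
202 523 523 202
202 523 523 202
202 523 523 202
202 604 604 202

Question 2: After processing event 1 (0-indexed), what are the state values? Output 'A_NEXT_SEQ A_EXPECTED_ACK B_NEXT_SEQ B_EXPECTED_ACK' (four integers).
After event 0: A_seq=49 A_ack=200 B_seq=200 B_ack=49
After event 1: A_seq=202 A_ack=200 B_seq=200 B_ack=202

202 200 200 202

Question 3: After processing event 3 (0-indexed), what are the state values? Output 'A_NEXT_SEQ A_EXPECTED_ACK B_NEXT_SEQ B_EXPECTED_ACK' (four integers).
After event 0: A_seq=49 A_ack=200 B_seq=200 B_ack=49
After event 1: A_seq=202 A_ack=200 B_seq=200 B_ack=202
After event 2: A_seq=202 A_ack=200 B_seq=360 B_ack=202
After event 3: A_seq=202 A_ack=200 B_seq=523 B_ack=202

202 200 523 202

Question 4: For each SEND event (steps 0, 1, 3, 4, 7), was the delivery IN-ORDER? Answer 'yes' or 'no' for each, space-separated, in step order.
Step 0: SEND seq=0 -> in-order
Step 1: SEND seq=49 -> in-order
Step 3: SEND seq=360 -> out-of-order
Step 4: SEND seq=200 -> in-order
Step 7: SEND seq=523 -> in-order

Answer: yes yes no yes yes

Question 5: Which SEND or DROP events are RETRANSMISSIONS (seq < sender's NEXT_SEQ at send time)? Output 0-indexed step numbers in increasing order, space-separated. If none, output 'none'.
Step 0: SEND seq=0 -> fresh
Step 1: SEND seq=49 -> fresh
Step 2: DROP seq=200 -> fresh
Step 3: SEND seq=360 -> fresh
Step 4: SEND seq=200 -> retransmit
Step 7: SEND seq=523 -> fresh

Answer: 4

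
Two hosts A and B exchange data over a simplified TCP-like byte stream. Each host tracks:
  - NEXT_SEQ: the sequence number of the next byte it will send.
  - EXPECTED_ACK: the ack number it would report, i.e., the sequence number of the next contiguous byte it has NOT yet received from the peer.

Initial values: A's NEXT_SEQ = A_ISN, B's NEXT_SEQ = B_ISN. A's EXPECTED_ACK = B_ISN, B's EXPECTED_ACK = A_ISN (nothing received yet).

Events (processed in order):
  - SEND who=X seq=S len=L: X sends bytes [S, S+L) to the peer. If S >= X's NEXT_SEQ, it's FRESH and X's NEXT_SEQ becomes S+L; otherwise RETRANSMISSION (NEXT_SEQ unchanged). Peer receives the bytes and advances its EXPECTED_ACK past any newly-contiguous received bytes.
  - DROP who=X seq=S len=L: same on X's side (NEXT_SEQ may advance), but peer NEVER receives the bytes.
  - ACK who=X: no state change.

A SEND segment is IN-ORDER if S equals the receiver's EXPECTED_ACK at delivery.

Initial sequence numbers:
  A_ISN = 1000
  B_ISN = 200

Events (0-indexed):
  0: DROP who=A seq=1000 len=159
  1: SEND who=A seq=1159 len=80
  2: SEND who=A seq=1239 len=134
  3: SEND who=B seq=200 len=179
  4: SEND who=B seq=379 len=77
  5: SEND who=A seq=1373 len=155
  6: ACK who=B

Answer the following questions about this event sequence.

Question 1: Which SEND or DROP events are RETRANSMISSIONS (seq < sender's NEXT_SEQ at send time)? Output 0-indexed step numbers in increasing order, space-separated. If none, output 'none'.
Step 0: DROP seq=1000 -> fresh
Step 1: SEND seq=1159 -> fresh
Step 2: SEND seq=1239 -> fresh
Step 3: SEND seq=200 -> fresh
Step 4: SEND seq=379 -> fresh
Step 5: SEND seq=1373 -> fresh

Answer: none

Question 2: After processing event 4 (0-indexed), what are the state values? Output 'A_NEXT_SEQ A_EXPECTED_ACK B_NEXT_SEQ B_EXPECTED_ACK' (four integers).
After event 0: A_seq=1159 A_ack=200 B_seq=200 B_ack=1000
After event 1: A_seq=1239 A_ack=200 B_seq=200 B_ack=1000
After event 2: A_seq=1373 A_ack=200 B_seq=200 B_ack=1000
After event 3: A_seq=1373 A_ack=379 B_seq=379 B_ack=1000
After event 4: A_seq=1373 A_ack=456 B_seq=456 B_ack=1000

1373 456 456 1000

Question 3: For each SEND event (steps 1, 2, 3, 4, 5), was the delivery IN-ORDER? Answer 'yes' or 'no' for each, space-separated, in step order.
Answer: no no yes yes no

Derivation:
Step 1: SEND seq=1159 -> out-of-order
Step 2: SEND seq=1239 -> out-of-order
Step 3: SEND seq=200 -> in-order
Step 4: SEND seq=379 -> in-order
Step 5: SEND seq=1373 -> out-of-order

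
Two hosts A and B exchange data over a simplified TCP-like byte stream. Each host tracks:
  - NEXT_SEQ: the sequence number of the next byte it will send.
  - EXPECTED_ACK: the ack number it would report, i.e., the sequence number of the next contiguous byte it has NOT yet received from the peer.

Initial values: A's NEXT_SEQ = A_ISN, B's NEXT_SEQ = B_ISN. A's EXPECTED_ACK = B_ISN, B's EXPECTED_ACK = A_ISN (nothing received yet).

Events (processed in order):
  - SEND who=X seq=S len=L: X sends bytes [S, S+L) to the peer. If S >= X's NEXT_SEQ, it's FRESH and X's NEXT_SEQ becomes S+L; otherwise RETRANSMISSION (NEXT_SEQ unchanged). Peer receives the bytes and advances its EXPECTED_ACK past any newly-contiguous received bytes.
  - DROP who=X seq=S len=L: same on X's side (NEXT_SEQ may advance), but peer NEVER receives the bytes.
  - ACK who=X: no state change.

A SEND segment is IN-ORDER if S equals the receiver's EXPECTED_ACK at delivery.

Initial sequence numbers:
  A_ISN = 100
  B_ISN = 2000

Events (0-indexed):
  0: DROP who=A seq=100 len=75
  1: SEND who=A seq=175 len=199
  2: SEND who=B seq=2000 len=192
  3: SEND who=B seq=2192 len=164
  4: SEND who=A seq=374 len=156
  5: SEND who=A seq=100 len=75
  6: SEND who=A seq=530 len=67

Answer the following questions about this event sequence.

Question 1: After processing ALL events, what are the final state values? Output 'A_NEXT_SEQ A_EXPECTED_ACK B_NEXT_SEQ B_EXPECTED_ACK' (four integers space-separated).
After event 0: A_seq=175 A_ack=2000 B_seq=2000 B_ack=100
After event 1: A_seq=374 A_ack=2000 B_seq=2000 B_ack=100
After event 2: A_seq=374 A_ack=2192 B_seq=2192 B_ack=100
After event 3: A_seq=374 A_ack=2356 B_seq=2356 B_ack=100
After event 4: A_seq=530 A_ack=2356 B_seq=2356 B_ack=100
After event 5: A_seq=530 A_ack=2356 B_seq=2356 B_ack=530
After event 6: A_seq=597 A_ack=2356 B_seq=2356 B_ack=597

Answer: 597 2356 2356 597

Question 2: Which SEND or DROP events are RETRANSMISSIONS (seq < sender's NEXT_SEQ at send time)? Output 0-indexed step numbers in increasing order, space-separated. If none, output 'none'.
Answer: 5

Derivation:
Step 0: DROP seq=100 -> fresh
Step 1: SEND seq=175 -> fresh
Step 2: SEND seq=2000 -> fresh
Step 3: SEND seq=2192 -> fresh
Step 4: SEND seq=374 -> fresh
Step 5: SEND seq=100 -> retransmit
Step 6: SEND seq=530 -> fresh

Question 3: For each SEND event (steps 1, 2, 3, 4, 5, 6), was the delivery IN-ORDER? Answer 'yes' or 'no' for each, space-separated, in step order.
Answer: no yes yes no yes yes

Derivation:
Step 1: SEND seq=175 -> out-of-order
Step 2: SEND seq=2000 -> in-order
Step 3: SEND seq=2192 -> in-order
Step 4: SEND seq=374 -> out-of-order
Step 5: SEND seq=100 -> in-order
Step 6: SEND seq=530 -> in-order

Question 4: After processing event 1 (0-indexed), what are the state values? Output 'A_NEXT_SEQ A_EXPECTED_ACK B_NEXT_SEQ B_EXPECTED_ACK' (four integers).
After event 0: A_seq=175 A_ack=2000 B_seq=2000 B_ack=100
After event 1: A_seq=374 A_ack=2000 B_seq=2000 B_ack=100

374 2000 2000 100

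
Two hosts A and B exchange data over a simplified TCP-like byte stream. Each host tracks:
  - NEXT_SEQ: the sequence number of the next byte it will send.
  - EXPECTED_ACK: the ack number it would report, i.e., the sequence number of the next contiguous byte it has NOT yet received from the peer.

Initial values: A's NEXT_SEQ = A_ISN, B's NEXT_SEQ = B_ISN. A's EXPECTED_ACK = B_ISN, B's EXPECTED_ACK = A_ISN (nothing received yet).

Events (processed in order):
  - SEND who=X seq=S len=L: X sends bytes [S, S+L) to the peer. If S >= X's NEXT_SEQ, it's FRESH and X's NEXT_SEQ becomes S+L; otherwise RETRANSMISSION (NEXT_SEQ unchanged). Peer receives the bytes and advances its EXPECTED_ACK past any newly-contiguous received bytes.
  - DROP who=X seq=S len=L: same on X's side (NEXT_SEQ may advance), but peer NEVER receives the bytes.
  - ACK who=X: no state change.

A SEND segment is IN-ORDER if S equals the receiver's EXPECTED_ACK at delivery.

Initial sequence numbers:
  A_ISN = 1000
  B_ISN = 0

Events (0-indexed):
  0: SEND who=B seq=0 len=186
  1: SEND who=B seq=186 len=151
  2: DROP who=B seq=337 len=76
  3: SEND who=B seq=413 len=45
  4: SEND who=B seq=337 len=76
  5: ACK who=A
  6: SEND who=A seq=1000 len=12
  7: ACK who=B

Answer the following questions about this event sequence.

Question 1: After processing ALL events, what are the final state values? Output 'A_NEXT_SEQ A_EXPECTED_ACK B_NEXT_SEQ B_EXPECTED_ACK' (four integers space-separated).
After event 0: A_seq=1000 A_ack=186 B_seq=186 B_ack=1000
After event 1: A_seq=1000 A_ack=337 B_seq=337 B_ack=1000
After event 2: A_seq=1000 A_ack=337 B_seq=413 B_ack=1000
After event 3: A_seq=1000 A_ack=337 B_seq=458 B_ack=1000
After event 4: A_seq=1000 A_ack=458 B_seq=458 B_ack=1000
After event 5: A_seq=1000 A_ack=458 B_seq=458 B_ack=1000
After event 6: A_seq=1012 A_ack=458 B_seq=458 B_ack=1012
After event 7: A_seq=1012 A_ack=458 B_seq=458 B_ack=1012

Answer: 1012 458 458 1012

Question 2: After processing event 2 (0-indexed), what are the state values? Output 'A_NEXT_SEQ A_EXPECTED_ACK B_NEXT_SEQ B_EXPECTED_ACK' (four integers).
After event 0: A_seq=1000 A_ack=186 B_seq=186 B_ack=1000
After event 1: A_seq=1000 A_ack=337 B_seq=337 B_ack=1000
After event 2: A_seq=1000 A_ack=337 B_seq=413 B_ack=1000

1000 337 413 1000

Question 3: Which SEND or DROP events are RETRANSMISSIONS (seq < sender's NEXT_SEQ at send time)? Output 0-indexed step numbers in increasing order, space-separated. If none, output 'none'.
Step 0: SEND seq=0 -> fresh
Step 1: SEND seq=186 -> fresh
Step 2: DROP seq=337 -> fresh
Step 3: SEND seq=413 -> fresh
Step 4: SEND seq=337 -> retransmit
Step 6: SEND seq=1000 -> fresh

Answer: 4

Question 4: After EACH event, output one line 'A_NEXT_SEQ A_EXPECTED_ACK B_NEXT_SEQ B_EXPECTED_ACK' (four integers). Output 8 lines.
1000 186 186 1000
1000 337 337 1000
1000 337 413 1000
1000 337 458 1000
1000 458 458 1000
1000 458 458 1000
1012 458 458 1012
1012 458 458 1012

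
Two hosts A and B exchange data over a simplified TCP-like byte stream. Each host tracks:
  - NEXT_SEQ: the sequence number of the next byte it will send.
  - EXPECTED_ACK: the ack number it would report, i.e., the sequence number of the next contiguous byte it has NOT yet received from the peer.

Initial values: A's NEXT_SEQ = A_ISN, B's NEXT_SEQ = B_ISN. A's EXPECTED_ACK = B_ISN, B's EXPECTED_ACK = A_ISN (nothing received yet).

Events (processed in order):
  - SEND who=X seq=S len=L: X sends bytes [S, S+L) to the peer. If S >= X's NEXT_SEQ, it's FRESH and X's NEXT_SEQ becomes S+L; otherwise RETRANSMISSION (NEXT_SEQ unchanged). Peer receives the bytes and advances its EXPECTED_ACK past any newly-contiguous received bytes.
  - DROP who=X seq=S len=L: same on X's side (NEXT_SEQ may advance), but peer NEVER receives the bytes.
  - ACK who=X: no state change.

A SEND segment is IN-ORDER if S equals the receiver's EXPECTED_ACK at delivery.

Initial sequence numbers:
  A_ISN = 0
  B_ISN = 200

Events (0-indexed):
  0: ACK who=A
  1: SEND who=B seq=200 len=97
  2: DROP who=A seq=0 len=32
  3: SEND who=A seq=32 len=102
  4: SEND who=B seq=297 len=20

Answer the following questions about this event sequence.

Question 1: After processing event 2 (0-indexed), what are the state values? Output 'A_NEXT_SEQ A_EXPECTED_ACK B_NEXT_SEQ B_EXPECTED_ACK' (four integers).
After event 0: A_seq=0 A_ack=200 B_seq=200 B_ack=0
After event 1: A_seq=0 A_ack=297 B_seq=297 B_ack=0
After event 2: A_seq=32 A_ack=297 B_seq=297 B_ack=0

32 297 297 0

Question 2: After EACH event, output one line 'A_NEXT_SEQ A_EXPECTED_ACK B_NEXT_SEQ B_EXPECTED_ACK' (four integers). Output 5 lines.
0 200 200 0
0 297 297 0
32 297 297 0
134 297 297 0
134 317 317 0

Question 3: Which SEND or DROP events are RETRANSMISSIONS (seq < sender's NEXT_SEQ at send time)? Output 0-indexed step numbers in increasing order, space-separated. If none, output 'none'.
Step 1: SEND seq=200 -> fresh
Step 2: DROP seq=0 -> fresh
Step 3: SEND seq=32 -> fresh
Step 4: SEND seq=297 -> fresh

Answer: none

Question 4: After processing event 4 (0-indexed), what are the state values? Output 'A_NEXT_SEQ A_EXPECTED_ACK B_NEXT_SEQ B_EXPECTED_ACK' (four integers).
After event 0: A_seq=0 A_ack=200 B_seq=200 B_ack=0
After event 1: A_seq=0 A_ack=297 B_seq=297 B_ack=0
After event 2: A_seq=32 A_ack=297 B_seq=297 B_ack=0
After event 3: A_seq=134 A_ack=297 B_seq=297 B_ack=0
After event 4: A_seq=134 A_ack=317 B_seq=317 B_ack=0

134 317 317 0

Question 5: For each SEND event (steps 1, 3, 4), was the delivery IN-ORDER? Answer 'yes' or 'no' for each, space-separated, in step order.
Step 1: SEND seq=200 -> in-order
Step 3: SEND seq=32 -> out-of-order
Step 4: SEND seq=297 -> in-order

Answer: yes no yes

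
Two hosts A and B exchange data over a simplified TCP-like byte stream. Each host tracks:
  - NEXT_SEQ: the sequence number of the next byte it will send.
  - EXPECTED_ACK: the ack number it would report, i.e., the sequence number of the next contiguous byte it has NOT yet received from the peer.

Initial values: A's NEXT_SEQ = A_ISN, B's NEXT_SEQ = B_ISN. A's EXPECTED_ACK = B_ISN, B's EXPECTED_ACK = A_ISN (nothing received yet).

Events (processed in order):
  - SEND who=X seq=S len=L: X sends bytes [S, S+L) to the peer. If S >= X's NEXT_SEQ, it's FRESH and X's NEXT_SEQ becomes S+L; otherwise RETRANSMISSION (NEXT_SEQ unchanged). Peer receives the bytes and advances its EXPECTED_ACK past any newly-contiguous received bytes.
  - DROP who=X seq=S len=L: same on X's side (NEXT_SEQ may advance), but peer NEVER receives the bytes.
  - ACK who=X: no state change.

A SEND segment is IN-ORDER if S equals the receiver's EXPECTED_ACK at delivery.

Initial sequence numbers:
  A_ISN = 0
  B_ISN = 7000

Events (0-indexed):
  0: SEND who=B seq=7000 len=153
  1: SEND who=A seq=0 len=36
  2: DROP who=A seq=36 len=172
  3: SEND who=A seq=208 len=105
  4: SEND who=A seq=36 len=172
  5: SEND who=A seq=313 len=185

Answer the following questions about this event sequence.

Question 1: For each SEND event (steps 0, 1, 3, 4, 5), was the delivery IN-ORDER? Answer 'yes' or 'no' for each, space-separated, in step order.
Step 0: SEND seq=7000 -> in-order
Step 1: SEND seq=0 -> in-order
Step 3: SEND seq=208 -> out-of-order
Step 4: SEND seq=36 -> in-order
Step 5: SEND seq=313 -> in-order

Answer: yes yes no yes yes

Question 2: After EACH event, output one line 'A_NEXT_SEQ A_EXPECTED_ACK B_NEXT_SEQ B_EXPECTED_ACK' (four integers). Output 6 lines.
0 7153 7153 0
36 7153 7153 36
208 7153 7153 36
313 7153 7153 36
313 7153 7153 313
498 7153 7153 498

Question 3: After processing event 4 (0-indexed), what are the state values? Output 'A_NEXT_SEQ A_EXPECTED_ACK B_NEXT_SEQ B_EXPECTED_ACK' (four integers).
After event 0: A_seq=0 A_ack=7153 B_seq=7153 B_ack=0
After event 1: A_seq=36 A_ack=7153 B_seq=7153 B_ack=36
After event 2: A_seq=208 A_ack=7153 B_seq=7153 B_ack=36
After event 3: A_seq=313 A_ack=7153 B_seq=7153 B_ack=36
After event 4: A_seq=313 A_ack=7153 B_seq=7153 B_ack=313

313 7153 7153 313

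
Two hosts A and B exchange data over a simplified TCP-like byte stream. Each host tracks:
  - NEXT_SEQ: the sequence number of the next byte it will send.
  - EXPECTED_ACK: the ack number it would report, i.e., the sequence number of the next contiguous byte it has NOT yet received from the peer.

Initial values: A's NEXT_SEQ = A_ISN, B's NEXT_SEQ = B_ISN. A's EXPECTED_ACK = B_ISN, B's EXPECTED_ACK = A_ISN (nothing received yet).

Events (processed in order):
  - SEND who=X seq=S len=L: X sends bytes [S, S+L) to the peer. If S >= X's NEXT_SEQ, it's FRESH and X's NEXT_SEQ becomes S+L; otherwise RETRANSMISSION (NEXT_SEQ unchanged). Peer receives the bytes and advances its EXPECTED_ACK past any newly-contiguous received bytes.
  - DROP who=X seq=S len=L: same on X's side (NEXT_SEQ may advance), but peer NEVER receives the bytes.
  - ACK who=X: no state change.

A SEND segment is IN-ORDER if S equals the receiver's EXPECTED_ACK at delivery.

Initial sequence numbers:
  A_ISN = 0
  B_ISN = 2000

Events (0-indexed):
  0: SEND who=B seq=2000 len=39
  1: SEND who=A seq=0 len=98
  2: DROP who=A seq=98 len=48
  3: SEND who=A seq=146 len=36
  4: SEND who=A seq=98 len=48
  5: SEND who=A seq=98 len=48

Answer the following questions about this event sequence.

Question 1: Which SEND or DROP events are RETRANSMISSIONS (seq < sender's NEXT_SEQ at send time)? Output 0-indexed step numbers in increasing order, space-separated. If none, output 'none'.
Step 0: SEND seq=2000 -> fresh
Step 1: SEND seq=0 -> fresh
Step 2: DROP seq=98 -> fresh
Step 3: SEND seq=146 -> fresh
Step 4: SEND seq=98 -> retransmit
Step 5: SEND seq=98 -> retransmit

Answer: 4 5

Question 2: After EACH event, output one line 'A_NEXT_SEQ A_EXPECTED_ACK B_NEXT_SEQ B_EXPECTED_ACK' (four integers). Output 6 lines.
0 2039 2039 0
98 2039 2039 98
146 2039 2039 98
182 2039 2039 98
182 2039 2039 182
182 2039 2039 182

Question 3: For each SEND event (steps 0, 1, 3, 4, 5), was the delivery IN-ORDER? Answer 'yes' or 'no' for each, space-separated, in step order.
Step 0: SEND seq=2000 -> in-order
Step 1: SEND seq=0 -> in-order
Step 3: SEND seq=146 -> out-of-order
Step 4: SEND seq=98 -> in-order
Step 5: SEND seq=98 -> out-of-order

Answer: yes yes no yes no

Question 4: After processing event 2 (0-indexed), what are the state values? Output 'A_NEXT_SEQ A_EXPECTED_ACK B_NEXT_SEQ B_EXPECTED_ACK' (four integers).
After event 0: A_seq=0 A_ack=2039 B_seq=2039 B_ack=0
After event 1: A_seq=98 A_ack=2039 B_seq=2039 B_ack=98
After event 2: A_seq=146 A_ack=2039 B_seq=2039 B_ack=98

146 2039 2039 98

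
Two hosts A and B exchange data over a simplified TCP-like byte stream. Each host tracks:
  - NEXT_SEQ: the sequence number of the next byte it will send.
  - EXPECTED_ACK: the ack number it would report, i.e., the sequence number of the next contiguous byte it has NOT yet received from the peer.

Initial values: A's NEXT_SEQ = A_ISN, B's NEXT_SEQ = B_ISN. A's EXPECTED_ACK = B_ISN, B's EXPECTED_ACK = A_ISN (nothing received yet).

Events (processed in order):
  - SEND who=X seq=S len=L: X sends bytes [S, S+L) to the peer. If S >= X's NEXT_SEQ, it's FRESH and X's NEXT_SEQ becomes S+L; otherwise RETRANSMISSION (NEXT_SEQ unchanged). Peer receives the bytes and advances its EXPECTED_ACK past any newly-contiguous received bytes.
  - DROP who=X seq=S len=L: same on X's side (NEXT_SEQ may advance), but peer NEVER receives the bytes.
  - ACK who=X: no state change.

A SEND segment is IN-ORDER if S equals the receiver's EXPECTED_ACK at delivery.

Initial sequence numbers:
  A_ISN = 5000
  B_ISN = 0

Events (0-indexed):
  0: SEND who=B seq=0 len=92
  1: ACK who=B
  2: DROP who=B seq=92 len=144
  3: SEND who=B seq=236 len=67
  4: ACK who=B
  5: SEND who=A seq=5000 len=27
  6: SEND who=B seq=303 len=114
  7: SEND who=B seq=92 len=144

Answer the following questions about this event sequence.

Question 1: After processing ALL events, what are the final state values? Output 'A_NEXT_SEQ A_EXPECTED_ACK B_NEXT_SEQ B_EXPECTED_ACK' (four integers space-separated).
Answer: 5027 417 417 5027

Derivation:
After event 0: A_seq=5000 A_ack=92 B_seq=92 B_ack=5000
After event 1: A_seq=5000 A_ack=92 B_seq=92 B_ack=5000
After event 2: A_seq=5000 A_ack=92 B_seq=236 B_ack=5000
After event 3: A_seq=5000 A_ack=92 B_seq=303 B_ack=5000
After event 4: A_seq=5000 A_ack=92 B_seq=303 B_ack=5000
After event 5: A_seq=5027 A_ack=92 B_seq=303 B_ack=5027
After event 6: A_seq=5027 A_ack=92 B_seq=417 B_ack=5027
After event 7: A_seq=5027 A_ack=417 B_seq=417 B_ack=5027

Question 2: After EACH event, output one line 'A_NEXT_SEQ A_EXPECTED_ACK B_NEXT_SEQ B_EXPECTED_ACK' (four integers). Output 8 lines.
5000 92 92 5000
5000 92 92 5000
5000 92 236 5000
5000 92 303 5000
5000 92 303 5000
5027 92 303 5027
5027 92 417 5027
5027 417 417 5027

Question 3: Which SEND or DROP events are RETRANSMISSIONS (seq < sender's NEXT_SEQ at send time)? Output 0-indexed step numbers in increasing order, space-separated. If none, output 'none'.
Step 0: SEND seq=0 -> fresh
Step 2: DROP seq=92 -> fresh
Step 3: SEND seq=236 -> fresh
Step 5: SEND seq=5000 -> fresh
Step 6: SEND seq=303 -> fresh
Step 7: SEND seq=92 -> retransmit

Answer: 7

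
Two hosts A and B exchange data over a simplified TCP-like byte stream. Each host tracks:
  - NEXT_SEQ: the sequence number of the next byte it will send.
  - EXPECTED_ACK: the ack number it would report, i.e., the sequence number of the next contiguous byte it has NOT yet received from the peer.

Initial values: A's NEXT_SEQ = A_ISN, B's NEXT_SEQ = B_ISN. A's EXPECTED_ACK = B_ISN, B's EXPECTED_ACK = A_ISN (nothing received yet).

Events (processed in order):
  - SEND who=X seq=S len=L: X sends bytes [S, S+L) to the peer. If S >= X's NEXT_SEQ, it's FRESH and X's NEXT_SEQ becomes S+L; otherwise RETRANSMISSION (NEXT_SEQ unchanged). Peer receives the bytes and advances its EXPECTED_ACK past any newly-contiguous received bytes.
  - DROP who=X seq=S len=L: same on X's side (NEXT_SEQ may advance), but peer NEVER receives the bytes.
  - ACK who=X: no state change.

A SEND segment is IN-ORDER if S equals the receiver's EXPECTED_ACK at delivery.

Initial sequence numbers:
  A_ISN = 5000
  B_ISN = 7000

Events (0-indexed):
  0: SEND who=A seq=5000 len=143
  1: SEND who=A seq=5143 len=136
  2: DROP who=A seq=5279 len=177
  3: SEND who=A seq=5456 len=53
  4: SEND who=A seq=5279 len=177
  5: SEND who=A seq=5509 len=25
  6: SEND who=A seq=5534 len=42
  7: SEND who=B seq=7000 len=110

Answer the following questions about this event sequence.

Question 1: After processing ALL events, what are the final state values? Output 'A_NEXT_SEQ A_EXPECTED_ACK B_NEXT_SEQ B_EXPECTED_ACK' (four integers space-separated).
After event 0: A_seq=5143 A_ack=7000 B_seq=7000 B_ack=5143
After event 1: A_seq=5279 A_ack=7000 B_seq=7000 B_ack=5279
After event 2: A_seq=5456 A_ack=7000 B_seq=7000 B_ack=5279
After event 3: A_seq=5509 A_ack=7000 B_seq=7000 B_ack=5279
After event 4: A_seq=5509 A_ack=7000 B_seq=7000 B_ack=5509
After event 5: A_seq=5534 A_ack=7000 B_seq=7000 B_ack=5534
After event 6: A_seq=5576 A_ack=7000 B_seq=7000 B_ack=5576
After event 7: A_seq=5576 A_ack=7110 B_seq=7110 B_ack=5576

Answer: 5576 7110 7110 5576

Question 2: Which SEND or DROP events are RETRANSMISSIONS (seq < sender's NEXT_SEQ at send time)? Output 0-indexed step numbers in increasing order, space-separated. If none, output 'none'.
Step 0: SEND seq=5000 -> fresh
Step 1: SEND seq=5143 -> fresh
Step 2: DROP seq=5279 -> fresh
Step 3: SEND seq=5456 -> fresh
Step 4: SEND seq=5279 -> retransmit
Step 5: SEND seq=5509 -> fresh
Step 6: SEND seq=5534 -> fresh
Step 7: SEND seq=7000 -> fresh

Answer: 4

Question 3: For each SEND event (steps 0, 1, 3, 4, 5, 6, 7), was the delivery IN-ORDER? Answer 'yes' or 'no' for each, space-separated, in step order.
Step 0: SEND seq=5000 -> in-order
Step 1: SEND seq=5143 -> in-order
Step 3: SEND seq=5456 -> out-of-order
Step 4: SEND seq=5279 -> in-order
Step 5: SEND seq=5509 -> in-order
Step 6: SEND seq=5534 -> in-order
Step 7: SEND seq=7000 -> in-order

Answer: yes yes no yes yes yes yes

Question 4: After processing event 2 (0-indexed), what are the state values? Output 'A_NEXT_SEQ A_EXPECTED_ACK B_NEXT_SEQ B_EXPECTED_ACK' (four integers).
After event 0: A_seq=5143 A_ack=7000 B_seq=7000 B_ack=5143
After event 1: A_seq=5279 A_ack=7000 B_seq=7000 B_ack=5279
After event 2: A_seq=5456 A_ack=7000 B_seq=7000 B_ack=5279

5456 7000 7000 5279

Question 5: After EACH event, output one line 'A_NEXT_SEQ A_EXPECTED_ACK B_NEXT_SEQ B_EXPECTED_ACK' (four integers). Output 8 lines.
5143 7000 7000 5143
5279 7000 7000 5279
5456 7000 7000 5279
5509 7000 7000 5279
5509 7000 7000 5509
5534 7000 7000 5534
5576 7000 7000 5576
5576 7110 7110 5576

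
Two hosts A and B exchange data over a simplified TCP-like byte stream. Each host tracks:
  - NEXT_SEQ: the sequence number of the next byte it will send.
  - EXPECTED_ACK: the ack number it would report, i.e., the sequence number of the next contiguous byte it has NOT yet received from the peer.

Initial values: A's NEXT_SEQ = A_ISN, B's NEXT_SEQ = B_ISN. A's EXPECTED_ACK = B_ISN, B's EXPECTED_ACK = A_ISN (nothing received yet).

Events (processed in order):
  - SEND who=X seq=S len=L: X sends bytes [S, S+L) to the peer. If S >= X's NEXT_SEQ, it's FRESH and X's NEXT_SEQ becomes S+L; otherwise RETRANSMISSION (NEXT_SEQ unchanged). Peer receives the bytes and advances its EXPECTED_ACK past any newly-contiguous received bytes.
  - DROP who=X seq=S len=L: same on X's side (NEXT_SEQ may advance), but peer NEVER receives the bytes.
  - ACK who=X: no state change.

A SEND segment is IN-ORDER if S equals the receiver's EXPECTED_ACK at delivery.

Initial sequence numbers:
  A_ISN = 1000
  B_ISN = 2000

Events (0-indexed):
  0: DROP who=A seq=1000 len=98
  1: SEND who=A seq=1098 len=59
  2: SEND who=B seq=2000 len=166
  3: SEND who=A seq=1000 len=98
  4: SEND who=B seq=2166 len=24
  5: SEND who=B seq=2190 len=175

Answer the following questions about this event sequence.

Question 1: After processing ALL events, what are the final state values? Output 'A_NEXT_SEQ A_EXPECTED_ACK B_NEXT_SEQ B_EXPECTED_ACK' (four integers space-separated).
After event 0: A_seq=1098 A_ack=2000 B_seq=2000 B_ack=1000
After event 1: A_seq=1157 A_ack=2000 B_seq=2000 B_ack=1000
After event 2: A_seq=1157 A_ack=2166 B_seq=2166 B_ack=1000
After event 3: A_seq=1157 A_ack=2166 B_seq=2166 B_ack=1157
After event 4: A_seq=1157 A_ack=2190 B_seq=2190 B_ack=1157
After event 5: A_seq=1157 A_ack=2365 B_seq=2365 B_ack=1157

Answer: 1157 2365 2365 1157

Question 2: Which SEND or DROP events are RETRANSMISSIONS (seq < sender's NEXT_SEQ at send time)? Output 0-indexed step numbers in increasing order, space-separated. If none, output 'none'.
Answer: 3

Derivation:
Step 0: DROP seq=1000 -> fresh
Step 1: SEND seq=1098 -> fresh
Step 2: SEND seq=2000 -> fresh
Step 3: SEND seq=1000 -> retransmit
Step 4: SEND seq=2166 -> fresh
Step 5: SEND seq=2190 -> fresh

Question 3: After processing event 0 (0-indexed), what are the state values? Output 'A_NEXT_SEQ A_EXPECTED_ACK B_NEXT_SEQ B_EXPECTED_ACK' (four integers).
After event 0: A_seq=1098 A_ack=2000 B_seq=2000 B_ack=1000

1098 2000 2000 1000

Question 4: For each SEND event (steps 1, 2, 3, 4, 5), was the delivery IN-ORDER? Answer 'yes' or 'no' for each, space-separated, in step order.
Step 1: SEND seq=1098 -> out-of-order
Step 2: SEND seq=2000 -> in-order
Step 3: SEND seq=1000 -> in-order
Step 4: SEND seq=2166 -> in-order
Step 5: SEND seq=2190 -> in-order

Answer: no yes yes yes yes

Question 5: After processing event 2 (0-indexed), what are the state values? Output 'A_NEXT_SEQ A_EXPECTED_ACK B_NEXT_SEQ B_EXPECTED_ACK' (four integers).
After event 0: A_seq=1098 A_ack=2000 B_seq=2000 B_ack=1000
After event 1: A_seq=1157 A_ack=2000 B_seq=2000 B_ack=1000
After event 2: A_seq=1157 A_ack=2166 B_seq=2166 B_ack=1000

1157 2166 2166 1000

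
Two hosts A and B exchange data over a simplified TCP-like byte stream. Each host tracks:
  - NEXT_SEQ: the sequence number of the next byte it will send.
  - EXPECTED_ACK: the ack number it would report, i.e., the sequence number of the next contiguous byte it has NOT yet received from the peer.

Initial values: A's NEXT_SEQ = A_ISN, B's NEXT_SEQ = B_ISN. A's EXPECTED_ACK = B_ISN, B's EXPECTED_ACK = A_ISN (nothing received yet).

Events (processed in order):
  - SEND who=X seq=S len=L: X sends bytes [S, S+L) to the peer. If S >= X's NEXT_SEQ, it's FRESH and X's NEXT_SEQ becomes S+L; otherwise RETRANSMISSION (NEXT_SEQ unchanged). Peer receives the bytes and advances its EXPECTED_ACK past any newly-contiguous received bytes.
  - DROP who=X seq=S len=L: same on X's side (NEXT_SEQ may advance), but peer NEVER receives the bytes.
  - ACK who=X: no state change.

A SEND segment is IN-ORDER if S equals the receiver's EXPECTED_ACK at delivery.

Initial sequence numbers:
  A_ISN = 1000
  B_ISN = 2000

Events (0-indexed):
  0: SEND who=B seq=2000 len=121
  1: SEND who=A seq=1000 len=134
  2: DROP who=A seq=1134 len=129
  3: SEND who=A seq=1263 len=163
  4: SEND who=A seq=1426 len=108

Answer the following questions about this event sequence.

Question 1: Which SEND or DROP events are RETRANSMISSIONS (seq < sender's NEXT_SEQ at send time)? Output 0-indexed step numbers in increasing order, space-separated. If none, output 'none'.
Answer: none

Derivation:
Step 0: SEND seq=2000 -> fresh
Step 1: SEND seq=1000 -> fresh
Step 2: DROP seq=1134 -> fresh
Step 3: SEND seq=1263 -> fresh
Step 4: SEND seq=1426 -> fresh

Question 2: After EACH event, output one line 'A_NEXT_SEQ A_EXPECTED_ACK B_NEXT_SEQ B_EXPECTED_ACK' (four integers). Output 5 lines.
1000 2121 2121 1000
1134 2121 2121 1134
1263 2121 2121 1134
1426 2121 2121 1134
1534 2121 2121 1134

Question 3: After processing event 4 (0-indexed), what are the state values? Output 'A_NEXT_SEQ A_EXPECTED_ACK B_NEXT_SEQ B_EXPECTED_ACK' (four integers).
After event 0: A_seq=1000 A_ack=2121 B_seq=2121 B_ack=1000
After event 1: A_seq=1134 A_ack=2121 B_seq=2121 B_ack=1134
After event 2: A_seq=1263 A_ack=2121 B_seq=2121 B_ack=1134
After event 3: A_seq=1426 A_ack=2121 B_seq=2121 B_ack=1134
After event 4: A_seq=1534 A_ack=2121 B_seq=2121 B_ack=1134

1534 2121 2121 1134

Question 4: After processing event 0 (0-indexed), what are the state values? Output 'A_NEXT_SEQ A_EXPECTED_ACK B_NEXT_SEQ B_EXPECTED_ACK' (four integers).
After event 0: A_seq=1000 A_ack=2121 B_seq=2121 B_ack=1000

1000 2121 2121 1000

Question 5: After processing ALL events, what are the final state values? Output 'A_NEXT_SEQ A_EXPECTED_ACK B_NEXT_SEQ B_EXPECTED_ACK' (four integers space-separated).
After event 0: A_seq=1000 A_ack=2121 B_seq=2121 B_ack=1000
After event 1: A_seq=1134 A_ack=2121 B_seq=2121 B_ack=1134
After event 2: A_seq=1263 A_ack=2121 B_seq=2121 B_ack=1134
After event 3: A_seq=1426 A_ack=2121 B_seq=2121 B_ack=1134
After event 4: A_seq=1534 A_ack=2121 B_seq=2121 B_ack=1134

Answer: 1534 2121 2121 1134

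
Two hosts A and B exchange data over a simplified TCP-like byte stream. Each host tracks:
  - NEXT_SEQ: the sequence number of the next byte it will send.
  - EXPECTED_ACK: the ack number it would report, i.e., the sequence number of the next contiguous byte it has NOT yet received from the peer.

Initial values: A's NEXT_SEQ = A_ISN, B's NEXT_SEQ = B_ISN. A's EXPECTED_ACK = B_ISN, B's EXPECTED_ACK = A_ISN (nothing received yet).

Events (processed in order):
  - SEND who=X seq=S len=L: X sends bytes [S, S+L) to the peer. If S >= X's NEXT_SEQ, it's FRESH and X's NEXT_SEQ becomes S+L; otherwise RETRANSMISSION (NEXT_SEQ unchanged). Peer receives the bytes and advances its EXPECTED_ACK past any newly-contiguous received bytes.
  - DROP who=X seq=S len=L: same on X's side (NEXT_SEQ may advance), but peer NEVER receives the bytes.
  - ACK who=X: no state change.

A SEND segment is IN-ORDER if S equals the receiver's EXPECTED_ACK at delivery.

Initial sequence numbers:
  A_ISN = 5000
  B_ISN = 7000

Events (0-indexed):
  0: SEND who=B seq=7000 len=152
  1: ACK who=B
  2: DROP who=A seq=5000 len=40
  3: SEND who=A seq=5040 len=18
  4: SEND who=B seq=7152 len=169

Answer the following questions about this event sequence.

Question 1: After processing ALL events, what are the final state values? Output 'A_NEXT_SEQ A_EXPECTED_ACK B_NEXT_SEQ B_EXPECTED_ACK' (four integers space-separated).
After event 0: A_seq=5000 A_ack=7152 B_seq=7152 B_ack=5000
After event 1: A_seq=5000 A_ack=7152 B_seq=7152 B_ack=5000
After event 2: A_seq=5040 A_ack=7152 B_seq=7152 B_ack=5000
After event 3: A_seq=5058 A_ack=7152 B_seq=7152 B_ack=5000
After event 4: A_seq=5058 A_ack=7321 B_seq=7321 B_ack=5000

Answer: 5058 7321 7321 5000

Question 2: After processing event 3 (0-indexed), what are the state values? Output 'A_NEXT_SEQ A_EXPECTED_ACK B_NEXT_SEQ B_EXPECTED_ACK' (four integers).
After event 0: A_seq=5000 A_ack=7152 B_seq=7152 B_ack=5000
After event 1: A_seq=5000 A_ack=7152 B_seq=7152 B_ack=5000
After event 2: A_seq=5040 A_ack=7152 B_seq=7152 B_ack=5000
After event 3: A_seq=5058 A_ack=7152 B_seq=7152 B_ack=5000

5058 7152 7152 5000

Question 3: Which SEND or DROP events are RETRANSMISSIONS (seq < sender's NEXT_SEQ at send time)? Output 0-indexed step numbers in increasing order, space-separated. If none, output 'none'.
Answer: none

Derivation:
Step 0: SEND seq=7000 -> fresh
Step 2: DROP seq=5000 -> fresh
Step 3: SEND seq=5040 -> fresh
Step 4: SEND seq=7152 -> fresh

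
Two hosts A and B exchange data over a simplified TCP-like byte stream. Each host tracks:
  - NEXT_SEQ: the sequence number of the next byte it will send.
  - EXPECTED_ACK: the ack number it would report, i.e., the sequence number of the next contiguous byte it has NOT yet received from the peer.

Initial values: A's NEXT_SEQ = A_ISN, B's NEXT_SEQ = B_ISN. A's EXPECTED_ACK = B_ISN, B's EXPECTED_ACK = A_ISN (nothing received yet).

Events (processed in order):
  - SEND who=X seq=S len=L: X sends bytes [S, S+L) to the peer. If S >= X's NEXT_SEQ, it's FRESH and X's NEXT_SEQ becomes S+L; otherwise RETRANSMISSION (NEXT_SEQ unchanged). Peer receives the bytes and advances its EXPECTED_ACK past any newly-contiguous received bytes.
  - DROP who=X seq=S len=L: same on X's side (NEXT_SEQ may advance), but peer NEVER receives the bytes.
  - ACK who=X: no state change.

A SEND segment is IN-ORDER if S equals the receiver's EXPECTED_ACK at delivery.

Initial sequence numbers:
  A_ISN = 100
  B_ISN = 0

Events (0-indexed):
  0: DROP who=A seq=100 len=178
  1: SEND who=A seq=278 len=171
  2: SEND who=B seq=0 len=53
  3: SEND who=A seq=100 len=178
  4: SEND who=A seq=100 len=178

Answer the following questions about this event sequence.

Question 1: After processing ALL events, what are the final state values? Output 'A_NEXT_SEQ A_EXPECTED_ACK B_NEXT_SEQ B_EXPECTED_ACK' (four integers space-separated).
After event 0: A_seq=278 A_ack=0 B_seq=0 B_ack=100
After event 1: A_seq=449 A_ack=0 B_seq=0 B_ack=100
After event 2: A_seq=449 A_ack=53 B_seq=53 B_ack=100
After event 3: A_seq=449 A_ack=53 B_seq=53 B_ack=449
After event 4: A_seq=449 A_ack=53 B_seq=53 B_ack=449

Answer: 449 53 53 449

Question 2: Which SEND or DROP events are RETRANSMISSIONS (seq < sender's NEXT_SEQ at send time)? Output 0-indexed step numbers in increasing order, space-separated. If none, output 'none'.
Step 0: DROP seq=100 -> fresh
Step 1: SEND seq=278 -> fresh
Step 2: SEND seq=0 -> fresh
Step 3: SEND seq=100 -> retransmit
Step 4: SEND seq=100 -> retransmit

Answer: 3 4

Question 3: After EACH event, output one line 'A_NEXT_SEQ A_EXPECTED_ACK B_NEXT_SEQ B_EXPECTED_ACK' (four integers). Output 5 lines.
278 0 0 100
449 0 0 100
449 53 53 100
449 53 53 449
449 53 53 449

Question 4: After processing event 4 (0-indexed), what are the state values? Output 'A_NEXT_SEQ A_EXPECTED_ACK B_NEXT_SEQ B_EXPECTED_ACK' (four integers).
After event 0: A_seq=278 A_ack=0 B_seq=0 B_ack=100
After event 1: A_seq=449 A_ack=0 B_seq=0 B_ack=100
After event 2: A_seq=449 A_ack=53 B_seq=53 B_ack=100
After event 3: A_seq=449 A_ack=53 B_seq=53 B_ack=449
After event 4: A_seq=449 A_ack=53 B_seq=53 B_ack=449

449 53 53 449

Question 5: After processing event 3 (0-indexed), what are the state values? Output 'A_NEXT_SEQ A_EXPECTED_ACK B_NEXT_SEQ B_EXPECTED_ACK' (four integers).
After event 0: A_seq=278 A_ack=0 B_seq=0 B_ack=100
After event 1: A_seq=449 A_ack=0 B_seq=0 B_ack=100
After event 2: A_seq=449 A_ack=53 B_seq=53 B_ack=100
After event 3: A_seq=449 A_ack=53 B_seq=53 B_ack=449

449 53 53 449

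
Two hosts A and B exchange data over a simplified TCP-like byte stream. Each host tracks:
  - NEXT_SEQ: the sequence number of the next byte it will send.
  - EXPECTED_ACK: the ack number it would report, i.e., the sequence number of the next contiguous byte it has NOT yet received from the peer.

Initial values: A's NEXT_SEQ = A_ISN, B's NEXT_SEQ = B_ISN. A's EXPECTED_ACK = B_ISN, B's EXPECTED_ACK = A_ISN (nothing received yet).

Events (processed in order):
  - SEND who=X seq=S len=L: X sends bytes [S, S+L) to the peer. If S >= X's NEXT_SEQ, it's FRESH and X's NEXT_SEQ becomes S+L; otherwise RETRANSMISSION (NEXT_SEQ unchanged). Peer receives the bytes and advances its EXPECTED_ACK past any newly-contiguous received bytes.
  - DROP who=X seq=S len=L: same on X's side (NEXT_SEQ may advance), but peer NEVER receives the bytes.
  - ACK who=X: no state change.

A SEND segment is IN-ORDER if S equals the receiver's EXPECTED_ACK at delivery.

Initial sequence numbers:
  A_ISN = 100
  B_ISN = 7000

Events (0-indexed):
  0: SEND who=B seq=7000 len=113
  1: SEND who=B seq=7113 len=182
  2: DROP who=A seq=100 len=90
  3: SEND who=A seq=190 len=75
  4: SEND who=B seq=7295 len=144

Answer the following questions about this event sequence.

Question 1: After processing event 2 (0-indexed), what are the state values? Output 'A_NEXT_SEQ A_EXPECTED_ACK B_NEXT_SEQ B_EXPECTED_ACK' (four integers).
After event 0: A_seq=100 A_ack=7113 B_seq=7113 B_ack=100
After event 1: A_seq=100 A_ack=7295 B_seq=7295 B_ack=100
After event 2: A_seq=190 A_ack=7295 B_seq=7295 B_ack=100

190 7295 7295 100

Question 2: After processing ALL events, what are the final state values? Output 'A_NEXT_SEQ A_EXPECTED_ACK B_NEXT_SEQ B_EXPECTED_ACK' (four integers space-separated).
Answer: 265 7439 7439 100

Derivation:
After event 0: A_seq=100 A_ack=7113 B_seq=7113 B_ack=100
After event 1: A_seq=100 A_ack=7295 B_seq=7295 B_ack=100
After event 2: A_seq=190 A_ack=7295 B_seq=7295 B_ack=100
After event 3: A_seq=265 A_ack=7295 B_seq=7295 B_ack=100
After event 4: A_seq=265 A_ack=7439 B_seq=7439 B_ack=100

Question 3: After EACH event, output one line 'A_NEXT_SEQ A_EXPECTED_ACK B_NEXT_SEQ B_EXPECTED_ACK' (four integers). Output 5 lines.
100 7113 7113 100
100 7295 7295 100
190 7295 7295 100
265 7295 7295 100
265 7439 7439 100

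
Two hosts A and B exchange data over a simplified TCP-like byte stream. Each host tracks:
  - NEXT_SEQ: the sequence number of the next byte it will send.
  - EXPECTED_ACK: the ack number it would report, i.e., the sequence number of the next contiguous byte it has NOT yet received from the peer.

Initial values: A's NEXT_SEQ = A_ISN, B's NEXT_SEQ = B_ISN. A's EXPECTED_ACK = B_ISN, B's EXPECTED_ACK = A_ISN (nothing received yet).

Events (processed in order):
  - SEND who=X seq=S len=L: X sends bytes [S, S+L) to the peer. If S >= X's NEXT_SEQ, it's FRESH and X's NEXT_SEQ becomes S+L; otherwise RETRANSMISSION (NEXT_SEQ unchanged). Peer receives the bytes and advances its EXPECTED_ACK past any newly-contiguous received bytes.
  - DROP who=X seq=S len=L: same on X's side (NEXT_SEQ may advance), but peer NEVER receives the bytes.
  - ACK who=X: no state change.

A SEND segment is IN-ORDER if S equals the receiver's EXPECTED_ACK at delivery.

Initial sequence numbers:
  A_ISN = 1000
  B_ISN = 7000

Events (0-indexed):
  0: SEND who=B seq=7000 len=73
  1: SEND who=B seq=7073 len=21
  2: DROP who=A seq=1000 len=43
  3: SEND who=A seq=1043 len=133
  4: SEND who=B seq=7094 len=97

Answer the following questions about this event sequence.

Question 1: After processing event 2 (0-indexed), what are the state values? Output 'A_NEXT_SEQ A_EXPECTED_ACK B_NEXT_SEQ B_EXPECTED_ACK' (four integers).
After event 0: A_seq=1000 A_ack=7073 B_seq=7073 B_ack=1000
After event 1: A_seq=1000 A_ack=7094 B_seq=7094 B_ack=1000
After event 2: A_seq=1043 A_ack=7094 B_seq=7094 B_ack=1000

1043 7094 7094 1000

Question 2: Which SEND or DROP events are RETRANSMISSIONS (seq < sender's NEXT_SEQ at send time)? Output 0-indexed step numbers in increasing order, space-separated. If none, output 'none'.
Answer: none

Derivation:
Step 0: SEND seq=7000 -> fresh
Step 1: SEND seq=7073 -> fresh
Step 2: DROP seq=1000 -> fresh
Step 3: SEND seq=1043 -> fresh
Step 4: SEND seq=7094 -> fresh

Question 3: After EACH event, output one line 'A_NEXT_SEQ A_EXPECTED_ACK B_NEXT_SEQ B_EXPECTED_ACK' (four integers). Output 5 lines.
1000 7073 7073 1000
1000 7094 7094 1000
1043 7094 7094 1000
1176 7094 7094 1000
1176 7191 7191 1000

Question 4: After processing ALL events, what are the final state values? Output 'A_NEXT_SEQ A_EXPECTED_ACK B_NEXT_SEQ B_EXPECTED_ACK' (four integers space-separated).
After event 0: A_seq=1000 A_ack=7073 B_seq=7073 B_ack=1000
After event 1: A_seq=1000 A_ack=7094 B_seq=7094 B_ack=1000
After event 2: A_seq=1043 A_ack=7094 B_seq=7094 B_ack=1000
After event 3: A_seq=1176 A_ack=7094 B_seq=7094 B_ack=1000
After event 4: A_seq=1176 A_ack=7191 B_seq=7191 B_ack=1000

Answer: 1176 7191 7191 1000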